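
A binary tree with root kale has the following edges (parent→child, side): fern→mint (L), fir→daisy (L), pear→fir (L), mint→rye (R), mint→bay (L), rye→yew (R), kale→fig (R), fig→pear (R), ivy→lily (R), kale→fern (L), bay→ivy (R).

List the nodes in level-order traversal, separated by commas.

Level-order visits nodes level by level from the root, left to right within each level.
Level 0: kale
Level 1: fern, fig
Level 2: mint, pear
Level 3: bay, rye, fir
Level 4: ivy, yew, daisy
Level 5: lily

kale, fern, fig, mint, pear, bay, rye, fir, ivy, yew, daisy, lily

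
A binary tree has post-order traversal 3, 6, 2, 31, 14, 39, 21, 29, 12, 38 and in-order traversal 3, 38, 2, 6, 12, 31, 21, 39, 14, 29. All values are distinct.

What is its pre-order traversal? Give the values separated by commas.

38, 3, 12, 2, 6, 29, 21, 31, 39, 14

The last element of post-order is the root; it splits in-order into left and right subtrees.
Root 38: left subtree has 1 node {3}, right has 8 {2, 6, 12, 31, 21, 39, 14, 29}.
  Root 12: left subtree has 2 nodes {2, 6}, right has 5 {31, 21, 39, 14, 29}.
    Root 2: left subtree has 0 nodes { }, right has 1 {6}.
    Root 29: left subtree has 4 nodes {31, 21, 39, 14}, right has 0 { }.
      Root 21: left subtree has 1 node {31}, right has 2 {39, 14}.
        Root 39: left subtree has 0 nodes { }, right has 1 {14}.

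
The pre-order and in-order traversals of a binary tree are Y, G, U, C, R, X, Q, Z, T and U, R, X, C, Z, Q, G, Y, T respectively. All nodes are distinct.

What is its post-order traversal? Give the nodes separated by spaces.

The first element of pre-order is the root; it splits in-order into left and right subtrees.
Root Y: left subtree has 7 nodes {U, R, X, C, Z, Q, G}, right has 1 {T}.
  Root G: left subtree has 6 nodes {U, R, X, C, Z, Q}, right has 0 { }.
    Root U: left subtree has 0 nodes { }, right has 5 {R, X, C, Z, Q}.
      Root C: left subtree has 2 nodes {R, X}, right has 2 {Z, Q}.
        Root R: left subtree has 0 nodes { }, right has 1 {X}.
        Root Q: left subtree has 1 node {Z}, right has 0 { }.

X R Z Q C U G T Y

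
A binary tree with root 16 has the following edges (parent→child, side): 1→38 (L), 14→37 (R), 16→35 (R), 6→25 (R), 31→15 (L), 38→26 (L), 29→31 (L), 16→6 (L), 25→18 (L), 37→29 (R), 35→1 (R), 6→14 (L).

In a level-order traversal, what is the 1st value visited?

16

Level-order visits nodes level by level from the root, left to right within each level.
Level 0: 16
Level 1: 6, 35
Level 2: 14, 25, 1
Level 3: 37, 18, 38
Level 4: 29, 26
Level 5: 31
Level 6: 15
Full level-order sequence: 16, 6, 35, 14, 25, 1, 37, 18, 38, 29, 26, 31, 15.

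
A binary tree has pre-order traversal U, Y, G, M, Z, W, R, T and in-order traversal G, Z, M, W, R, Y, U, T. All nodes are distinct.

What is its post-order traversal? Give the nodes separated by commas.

Z, R, W, M, G, Y, T, U

The first element of pre-order is the root; it splits in-order into left and right subtrees.
Root U: left subtree has 6 nodes {G, Z, M, W, R, Y}, right has 1 {T}.
  Root Y: left subtree has 5 nodes {G, Z, M, W, R}, right has 0 { }.
    Root G: left subtree has 0 nodes { }, right has 4 {Z, M, W, R}.
      Root M: left subtree has 1 node {Z}, right has 2 {W, R}.
        Root W: left subtree has 0 nodes { }, right has 1 {R}.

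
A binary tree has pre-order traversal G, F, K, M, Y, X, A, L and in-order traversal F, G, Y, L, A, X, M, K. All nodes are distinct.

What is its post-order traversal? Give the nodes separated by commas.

The first element of pre-order is the root; it splits in-order into left and right subtrees.
Root G: left subtree has 1 node {F}, right has 6 {Y, L, A, X, M, K}.
  Root K: left subtree has 5 nodes {Y, L, A, X, M}, right has 0 { }.
    Root M: left subtree has 4 nodes {Y, L, A, X}, right has 0 { }.
      Root Y: left subtree has 0 nodes { }, right has 3 {L, A, X}.
        Root X: left subtree has 2 nodes {L, A}, right has 0 { }.
          Root A: left subtree has 1 node {L}, right has 0 { }.

F, L, A, X, Y, M, K, G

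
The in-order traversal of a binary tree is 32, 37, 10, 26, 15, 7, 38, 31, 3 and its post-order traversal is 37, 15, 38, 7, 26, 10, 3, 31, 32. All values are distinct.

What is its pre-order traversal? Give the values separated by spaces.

The last element of post-order is the root; it splits in-order into left and right subtrees.
Root 32: left subtree has 0 nodes { }, right has 8 {37, 10, 26, 15, 7, 38, 31, 3}.
  Root 31: left subtree has 6 nodes {37, 10, 26, 15, 7, 38}, right has 1 {3}.
    Root 10: left subtree has 1 node {37}, right has 4 {26, 15, 7, 38}.
      Root 26: left subtree has 0 nodes { }, right has 3 {15, 7, 38}.
        Root 7: left subtree has 1 node {15}, right has 1 {38}.

32 31 10 37 26 7 15 38 3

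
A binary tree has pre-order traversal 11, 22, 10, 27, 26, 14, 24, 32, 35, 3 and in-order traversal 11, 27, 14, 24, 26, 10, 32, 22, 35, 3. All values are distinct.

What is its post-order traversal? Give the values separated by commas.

24, 14, 26, 27, 32, 10, 3, 35, 22, 11

The first element of pre-order is the root; it splits in-order into left and right subtrees.
Root 11: left subtree has 0 nodes { }, right has 9 {27, 14, 24, 26, 10, 32, 22, 35, 3}.
  Root 22: left subtree has 6 nodes {27, 14, 24, 26, 10, 32}, right has 2 {35, 3}.
    Root 10: left subtree has 4 nodes {27, 14, 24, 26}, right has 1 {32}.
      Root 27: left subtree has 0 nodes { }, right has 3 {14, 24, 26}.
        Root 26: left subtree has 2 nodes {14, 24}, right has 0 { }.
          Root 14: left subtree has 0 nodes { }, right has 1 {24}.
    Root 35: left subtree has 0 nodes { }, right has 1 {3}.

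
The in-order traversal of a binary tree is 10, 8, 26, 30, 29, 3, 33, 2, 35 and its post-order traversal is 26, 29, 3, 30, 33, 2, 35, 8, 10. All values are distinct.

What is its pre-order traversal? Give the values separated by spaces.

The last element of post-order is the root; it splits in-order into left and right subtrees.
Root 10: left subtree has 0 nodes { }, right has 8 {8, 26, 30, 29, 3, 33, 2, 35}.
  Root 8: left subtree has 0 nodes { }, right has 7 {26, 30, 29, 3, 33, 2, 35}.
    Root 35: left subtree has 6 nodes {26, 30, 29, 3, 33, 2}, right has 0 { }.
      Root 2: left subtree has 5 nodes {26, 30, 29, 3, 33}, right has 0 { }.
        Root 33: left subtree has 4 nodes {26, 30, 29, 3}, right has 0 { }.
          Root 30: left subtree has 1 node {26}, right has 2 {29, 3}.
            Root 3: left subtree has 1 node {29}, right has 0 { }.

10 8 35 2 33 30 26 3 29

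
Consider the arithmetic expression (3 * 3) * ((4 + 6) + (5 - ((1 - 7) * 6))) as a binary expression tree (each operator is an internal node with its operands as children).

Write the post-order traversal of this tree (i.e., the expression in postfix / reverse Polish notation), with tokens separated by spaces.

3 3 * 4 6 + 5 1 7 - 6 * - + *

Post-order on an expression tree gives postfix notation: for each operator, emit left operand, right operand, then the operator.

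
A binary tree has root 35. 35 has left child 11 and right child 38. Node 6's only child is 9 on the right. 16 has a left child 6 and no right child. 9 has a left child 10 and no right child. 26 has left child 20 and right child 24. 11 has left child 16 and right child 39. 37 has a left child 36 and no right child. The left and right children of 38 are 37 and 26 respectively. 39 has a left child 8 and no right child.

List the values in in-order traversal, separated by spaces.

6 10 9 16 11 8 39 35 36 37 38 20 26 24

In-order visits the left subtree, then the node, then the right subtree.
At 35: go left to 11.
  At 11: go left to 16.
    At 16: go left to 6.
      At 6: no left child.
      Visit 6.
      At 6: go right to 9.
        At 9: go left to 10.
          10 is a leaf — visit 10.
        Visit 9.
        At 9: no right child.
    Visit 16.
    At 16: no right child.
  Visit 11.
  At 11: go right to 39.
    At 39: go left to 8.
      8 is a leaf — visit 8.
    Visit 39.
    At 39: no right child.
Visit 35.
At 35: go right to 38.
  At 38: go left to 37.
    At 37: go left to 36.
      36 is a leaf — visit 36.
    Visit 37.
    At 37: no right child.
  Visit 38.
  At 38: go right to 26.
    At 26: go left to 20.
      20 is a leaf — visit 20.
    Visit 26.
    At 26: go right to 24.
      24 is a leaf — visit 24.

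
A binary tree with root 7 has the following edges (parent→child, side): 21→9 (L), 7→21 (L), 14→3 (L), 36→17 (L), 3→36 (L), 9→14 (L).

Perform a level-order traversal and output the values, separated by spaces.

Level-order visits nodes level by level from the root, left to right within each level.
Level 0: 7
Level 1: 21
Level 2: 9
Level 3: 14
Level 4: 3
Level 5: 36
Level 6: 17

7 21 9 14 3 36 17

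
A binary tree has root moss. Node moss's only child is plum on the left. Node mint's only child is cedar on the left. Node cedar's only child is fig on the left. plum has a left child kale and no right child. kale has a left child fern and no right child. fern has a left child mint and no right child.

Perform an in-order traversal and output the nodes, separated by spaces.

In-order visits the left subtree, then the node, then the right subtree.
At moss: go left to plum.
  At plum: go left to kale.
    At kale: go left to fern.
      At fern: go left to mint.
        At mint: go left to cedar.
          At cedar: go left to fig.
            fig is a leaf — visit fig.
          Visit cedar.
          At cedar: no right child.
        Visit mint.
        At mint: no right child.
      Visit fern.
      At fern: no right child.
    Visit kale.
    At kale: no right child.
  Visit plum.
  At plum: no right child.
Visit moss.
At moss: no right child.

fig cedar mint fern kale plum moss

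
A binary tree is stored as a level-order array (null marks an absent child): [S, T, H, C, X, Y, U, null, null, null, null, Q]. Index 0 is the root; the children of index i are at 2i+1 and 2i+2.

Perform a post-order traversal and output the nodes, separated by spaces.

C X T Q Y U H S

Post-order visits the left subtree, then the right subtree, then the node.
At S: go left to T.
  At T: go left to C.
    C is a leaf — visit C.
  At T: go right to X.
    X is a leaf — visit X.
  Visit T.
At S: go right to H.
  At H: go left to Y.
    At Y: go left to Q.
      Q is a leaf — visit Q.
    At Y: no right child.
    Visit Y.
  At H: go right to U.
    U is a leaf — visit U.
  Visit H.
Visit S.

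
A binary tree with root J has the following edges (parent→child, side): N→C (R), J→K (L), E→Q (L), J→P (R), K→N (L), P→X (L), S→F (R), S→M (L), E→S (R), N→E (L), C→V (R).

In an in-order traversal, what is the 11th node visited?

X

In-order visits the left subtree, then the node, then the right subtree.
At J: go left to K.
  At K: go left to N.
    At N: go left to E.
      At E: go left to Q.
        Q is a leaf — visit Q.
      Visit E.
      At E: go right to S.
        At S: go left to M.
          M is a leaf — visit M.
        Visit S.
        At S: go right to F.
          F is a leaf — visit F.
    Visit N.
    At N: go right to C.
      At C: no left child.
      Visit C.
      At C: go right to V.
        V is a leaf — visit V.
  Visit K.
  At K: no right child.
Visit J.
At J: go right to P.
  At P: go left to X.
    X is a leaf — visit X.
  Visit P.
  At P: no right child.
Full in-order sequence: Q, E, M, S, F, N, C, V, K, J, X, P.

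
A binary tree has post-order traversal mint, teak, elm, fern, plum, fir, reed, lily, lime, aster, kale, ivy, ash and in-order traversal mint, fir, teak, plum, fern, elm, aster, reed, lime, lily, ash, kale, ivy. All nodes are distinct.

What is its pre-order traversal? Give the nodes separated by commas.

ash, aster, fir, mint, plum, teak, fern, elm, lime, reed, lily, ivy, kale

The last element of post-order is the root; it splits in-order into left and right subtrees.
Root ash: left subtree has 10 nodes {mint, fir, teak, plum, fern, elm, aster, reed, lime, lily}, right has 2 {kale, ivy}.
  Root aster: left subtree has 6 nodes {mint, fir, teak, plum, fern, elm}, right has 3 {reed, lime, lily}.
    Root fir: left subtree has 1 node {mint}, right has 4 {teak, plum, fern, elm}.
      Root plum: left subtree has 1 node {teak}, right has 2 {fern, elm}.
        Root fern: left subtree has 0 nodes { }, right has 1 {elm}.
    Root lime: left subtree has 1 node {reed}, right has 1 {lily}.
  Root ivy: left subtree has 1 node {kale}, right has 0 { }.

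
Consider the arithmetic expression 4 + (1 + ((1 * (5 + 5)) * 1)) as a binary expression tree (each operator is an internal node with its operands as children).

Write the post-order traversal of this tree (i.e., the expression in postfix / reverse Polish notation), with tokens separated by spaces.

Post-order on an expression tree gives postfix notation: for each operator, emit left operand, right operand, then the operator.

4 1 1 5 5 + * 1 * + +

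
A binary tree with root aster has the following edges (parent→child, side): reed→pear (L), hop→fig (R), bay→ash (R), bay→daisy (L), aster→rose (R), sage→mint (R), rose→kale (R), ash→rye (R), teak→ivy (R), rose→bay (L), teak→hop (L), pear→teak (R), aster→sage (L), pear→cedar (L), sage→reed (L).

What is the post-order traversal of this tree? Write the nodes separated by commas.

Post-order visits the left subtree, then the right subtree, then the node.
At aster: go left to sage.
  At sage: go left to reed.
    At reed: go left to pear.
      At pear: go left to cedar.
        cedar is a leaf — visit cedar.
      At pear: go right to teak.
        At teak: go left to hop.
          At hop: no left child.
          At hop: go right to fig.
            fig is a leaf — visit fig.
          Visit hop.
        At teak: go right to ivy.
          ivy is a leaf — visit ivy.
        Visit teak.
      Visit pear.
    At reed: no right child.
    Visit reed.
  At sage: go right to mint.
    mint is a leaf — visit mint.
  Visit sage.
At aster: go right to rose.
  At rose: go left to bay.
    At bay: go left to daisy.
      daisy is a leaf — visit daisy.
    At bay: go right to ash.
      At ash: no left child.
      At ash: go right to rye.
        rye is a leaf — visit rye.
      Visit ash.
    Visit bay.
  At rose: go right to kale.
    kale is a leaf — visit kale.
  Visit rose.
Visit aster.

cedar, fig, hop, ivy, teak, pear, reed, mint, sage, daisy, rye, ash, bay, kale, rose, aster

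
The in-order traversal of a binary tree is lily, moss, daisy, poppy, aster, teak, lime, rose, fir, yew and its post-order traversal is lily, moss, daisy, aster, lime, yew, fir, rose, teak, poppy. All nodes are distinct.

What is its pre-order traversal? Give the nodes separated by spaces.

The last element of post-order is the root; it splits in-order into left and right subtrees.
Root poppy: left subtree has 3 nodes {lily, moss, daisy}, right has 6 {aster, teak, lime, rose, fir, yew}.
  Root daisy: left subtree has 2 nodes {lily, moss}, right has 0 { }.
    Root moss: left subtree has 1 node {lily}, right has 0 { }.
  Root teak: left subtree has 1 node {aster}, right has 4 {lime, rose, fir, yew}.
    Root rose: left subtree has 1 node {lime}, right has 2 {fir, yew}.
      Root fir: left subtree has 0 nodes { }, right has 1 {yew}.

poppy daisy moss lily teak aster rose lime fir yew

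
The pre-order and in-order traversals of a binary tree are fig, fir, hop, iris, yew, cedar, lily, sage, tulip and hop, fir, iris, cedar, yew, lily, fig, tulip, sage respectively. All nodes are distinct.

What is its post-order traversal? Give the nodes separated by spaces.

hop cedar lily yew iris fir tulip sage fig

The first element of pre-order is the root; it splits in-order into left and right subtrees.
Root fig: left subtree has 6 nodes {hop, fir, iris, cedar, yew, lily}, right has 2 {tulip, sage}.
  Root fir: left subtree has 1 node {hop}, right has 4 {iris, cedar, yew, lily}.
    Root iris: left subtree has 0 nodes { }, right has 3 {cedar, yew, lily}.
      Root yew: left subtree has 1 node {cedar}, right has 1 {lily}.
  Root sage: left subtree has 1 node {tulip}, right has 0 { }.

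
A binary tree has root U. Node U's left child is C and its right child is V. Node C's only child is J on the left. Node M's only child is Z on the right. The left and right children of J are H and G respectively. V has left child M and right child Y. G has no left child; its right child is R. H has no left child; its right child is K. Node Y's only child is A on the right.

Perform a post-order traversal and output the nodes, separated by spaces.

Post-order visits the left subtree, then the right subtree, then the node.
At U: go left to C.
  At C: go left to J.
    At J: go left to H.
      At H: no left child.
      At H: go right to K.
        K is a leaf — visit K.
      Visit H.
    At J: go right to G.
      At G: no left child.
      At G: go right to R.
        R is a leaf — visit R.
      Visit G.
    Visit J.
  At C: no right child.
  Visit C.
At U: go right to V.
  At V: go left to M.
    At M: no left child.
    At M: go right to Z.
      Z is a leaf — visit Z.
    Visit M.
  At V: go right to Y.
    At Y: no left child.
    At Y: go right to A.
      A is a leaf — visit A.
    Visit Y.
  Visit V.
Visit U.

K H R G J C Z M A Y V U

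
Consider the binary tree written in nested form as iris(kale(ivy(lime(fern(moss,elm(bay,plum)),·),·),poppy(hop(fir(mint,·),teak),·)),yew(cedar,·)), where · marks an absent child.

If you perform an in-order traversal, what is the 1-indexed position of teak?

In-order visits the left subtree, then the node, then the right subtree.
At iris: go left to kale.
  At kale: go left to ivy.
    At ivy: go left to lime.
      At lime: go left to fern.
        At fern: go left to moss.
          moss is a leaf — visit moss.
        Visit fern.
        At fern: go right to elm.
          At elm: go left to bay.
            bay is a leaf — visit bay.
          Visit elm.
          At elm: go right to plum.
            plum is a leaf — visit plum.
      Visit lime.
      At lime: no right child.
    Visit ivy.
    At ivy: no right child.
  Visit kale.
  At kale: go right to poppy.
    At poppy: go left to hop.
      At hop: go left to fir.
        At fir: go left to mint.
          mint is a leaf — visit mint.
        Visit fir.
        At fir: no right child.
      Visit hop.
      At hop: go right to teak.
        teak is a leaf — visit teak.
    Visit poppy.
    At poppy: no right child.
Visit iris.
At iris: go right to yew.
  At yew: go left to cedar.
    cedar is a leaf — visit cedar.
  Visit yew.
  At yew: no right child.
Full in-order sequence: moss, fern, bay, elm, plum, lime, ivy, kale, mint, fir, hop, teak, poppy, iris, cedar, yew.

12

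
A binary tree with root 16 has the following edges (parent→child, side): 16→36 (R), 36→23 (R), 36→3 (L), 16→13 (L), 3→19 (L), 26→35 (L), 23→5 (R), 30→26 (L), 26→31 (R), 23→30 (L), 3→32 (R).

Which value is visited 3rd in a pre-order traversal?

36

Pre-order visits the node, then its left subtree, then its right subtree.
Visit 16.
At 16: go left to 13.
  13 is a leaf — visit 13.
At 16: go right to 36.
  Visit 36.
  At 36: go left to 3.
    Visit 3.
    At 3: go left to 19.
      19 is a leaf — visit 19.
    At 3: go right to 32.
      32 is a leaf — visit 32.
  At 36: go right to 23.
    Visit 23.
    At 23: go left to 30.
      Visit 30.
      At 30: go left to 26.
        Visit 26.
        At 26: go left to 35.
          35 is a leaf — visit 35.
        At 26: go right to 31.
          31 is a leaf — visit 31.
      At 30: no right child.
    At 23: go right to 5.
      5 is a leaf — visit 5.
Full pre-order sequence: 16, 13, 36, 3, 19, 32, 23, 30, 26, 35, 31, 5.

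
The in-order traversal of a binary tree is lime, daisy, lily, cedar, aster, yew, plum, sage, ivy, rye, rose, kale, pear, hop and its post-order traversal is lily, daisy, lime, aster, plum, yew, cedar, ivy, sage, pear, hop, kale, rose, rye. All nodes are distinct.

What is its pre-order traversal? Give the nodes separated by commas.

The last element of post-order is the root; it splits in-order into left and right subtrees.
Root rye: left subtree has 9 nodes {lime, daisy, lily, cedar, aster, yew, plum, sage, ivy}, right has 4 {rose, kale, pear, hop}.
  Root sage: left subtree has 7 nodes {lime, daisy, lily, cedar, aster, yew, plum}, right has 1 {ivy}.
    Root cedar: left subtree has 3 nodes {lime, daisy, lily}, right has 3 {aster, yew, plum}.
      Root lime: left subtree has 0 nodes { }, right has 2 {daisy, lily}.
        Root daisy: left subtree has 0 nodes { }, right has 1 {lily}.
      Root yew: left subtree has 1 node {aster}, right has 1 {plum}.
  Root rose: left subtree has 0 nodes { }, right has 3 {kale, pear, hop}.
    Root kale: left subtree has 0 nodes { }, right has 2 {pear, hop}.
      Root hop: left subtree has 1 node {pear}, right has 0 { }.

rye, sage, cedar, lime, daisy, lily, yew, aster, plum, ivy, rose, kale, hop, pear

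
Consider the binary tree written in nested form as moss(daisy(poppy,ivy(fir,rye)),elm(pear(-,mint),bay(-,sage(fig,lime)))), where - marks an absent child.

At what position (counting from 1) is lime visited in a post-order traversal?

Post-order visits the left subtree, then the right subtree, then the node.
At moss: go left to daisy.
  At daisy: go left to poppy.
    poppy is a leaf — visit poppy.
  At daisy: go right to ivy.
    At ivy: go left to fir.
      fir is a leaf — visit fir.
    At ivy: go right to rye.
      rye is a leaf — visit rye.
    Visit ivy.
  Visit daisy.
At moss: go right to elm.
  At elm: go left to pear.
    At pear: no left child.
    At pear: go right to mint.
      mint is a leaf — visit mint.
    Visit pear.
  At elm: go right to bay.
    At bay: no left child.
    At bay: go right to sage.
      At sage: go left to fig.
        fig is a leaf — visit fig.
      At sage: go right to lime.
        lime is a leaf — visit lime.
      Visit sage.
    Visit bay.
  Visit elm.
Visit moss.
Full post-order sequence: poppy, fir, rye, ivy, daisy, mint, pear, fig, lime, sage, bay, elm, moss.

9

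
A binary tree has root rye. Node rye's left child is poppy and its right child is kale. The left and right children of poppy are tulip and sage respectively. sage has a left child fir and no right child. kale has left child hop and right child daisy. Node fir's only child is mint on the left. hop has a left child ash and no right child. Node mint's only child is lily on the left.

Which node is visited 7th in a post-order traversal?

ash

Post-order visits the left subtree, then the right subtree, then the node.
At rye: go left to poppy.
  At poppy: go left to tulip.
    tulip is a leaf — visit tulip.
  At poppy: go right to sage.
    At sage: go left to fir.
      At fir: go left to mint.
        At mint: go left to lily.
          lily is a leaf — visit lily.
        At mint: no right child.
        Visit mint.
      At fir: no right child.
      Visit fir.
    At sage: no right child.
    Visit sage.
  Visit poppy.
At rye: go right to kale.
  At kale: go left to hop.
    At hop: go left to ash.
      ash is a leaf — visit ash.
    At hop: no right child.
    Visit hop.
  At kale: go right to daisy.
    daisy is a leaf — visit daisy.
  Visit kale.
Visit rye.
Full post-order sequence: tulip, lily, mint, fir, sage, poppy, ash, hop, daisy, kale, rye.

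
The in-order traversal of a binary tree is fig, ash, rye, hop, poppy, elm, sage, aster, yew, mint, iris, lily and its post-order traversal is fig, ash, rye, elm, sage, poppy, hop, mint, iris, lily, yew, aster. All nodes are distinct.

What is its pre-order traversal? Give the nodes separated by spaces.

The last element of post-order is the root; it splits in-order into left and right subtrees.
Root aster: left subtree has 7 nodes {fig, ash, rye, hop, poppy, elm, sage}, right has 4 {yew, mint, iris, lily}.
  Root hop: left subtree has 3 nodes {fig, ash, rye}, right has 3 {poppy, elm, sage}.
    Root rye: left subtree has 2 nodes {fig, ash}, right has 0 { }.
      Root ash: left subtree has 1 node {fig}, right has 0 { }.
    Root poppy: left subtree has 0 nodes { }, right has 2 {elm, sage}.
      Root sage: left subtree has 1 node {elm}, right has 0 { }.
  Root yew: left subtree has 0 nodes { }, right has 3 {mint, iris, lily}.
    Root lily: left subtree has 2 nodes {mint, iris}, right has 0 { }.
      Root iris: left subtree has 1 node {mint}, right has 0 { }.

aster hop rye ash fig poppy sage elm yew lily iris mint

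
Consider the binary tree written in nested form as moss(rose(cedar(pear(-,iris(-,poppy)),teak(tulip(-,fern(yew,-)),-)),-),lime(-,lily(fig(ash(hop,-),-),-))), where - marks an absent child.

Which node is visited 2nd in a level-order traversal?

Level-order visits nodes level by level from the root, left to right within each level.
Level 0: moss
Level 1: rose, lime
Level 2: cedar, lily
Level 3: pear, teak, fig
Level 4: iris, tulip, ash
Level 5: poppy, fern, hop
Level 6: yew
Full level-order sequence: moss, rose, lime, cedar, lily, pear, teak, fig, iris, tulip, ash, poppy, fern, hop, yew.

rose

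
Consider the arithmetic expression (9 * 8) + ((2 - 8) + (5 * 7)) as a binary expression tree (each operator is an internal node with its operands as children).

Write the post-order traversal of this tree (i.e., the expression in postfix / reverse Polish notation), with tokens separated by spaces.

Post-order on an expression tree gives postfix notation: for each operator, emit left operand, right operand, then the operator.

9 8 * 2 8 - 5 7 * + +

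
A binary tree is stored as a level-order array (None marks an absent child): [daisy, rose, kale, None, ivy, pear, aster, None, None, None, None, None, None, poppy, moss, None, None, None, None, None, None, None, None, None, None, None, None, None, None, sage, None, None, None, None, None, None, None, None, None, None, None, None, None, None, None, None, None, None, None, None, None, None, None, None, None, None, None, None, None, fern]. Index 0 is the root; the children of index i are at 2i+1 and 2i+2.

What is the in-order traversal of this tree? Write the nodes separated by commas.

rose, ivy, daisy, pear, kale, poppy, aster, fern, sage, moss

In-order visits the left subtree, then the node, then the right subtree.
At daisy: go left to rose.
  At rose: no left child.
  Visit rose.
  At rose: go right to ivy.
    ivy is a leaf — visit ivy.
Visit daisy.
At daisy: go right to kale.
  At kale: go left to pear.
    pear is a leaf — visit pear.
  Visit kale.
  At kale: go right to aster.
    At aster: go left to poppy.
      poppy is a leaf — visit poppy.
    Visit aster.
    At aster: go right to moss.
      At moss: go left to sage.
        At sage: go left to fern.
          fern is a leaf — visit fern.
        Visit sage.
        At sage: no right child.
      Visit moss.
      At moss: no right child.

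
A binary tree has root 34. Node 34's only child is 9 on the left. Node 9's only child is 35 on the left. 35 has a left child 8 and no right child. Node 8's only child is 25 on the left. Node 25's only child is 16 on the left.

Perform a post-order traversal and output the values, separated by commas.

16, 25, 8, 35, 9, 34

Post-order visits the left subtree, then the right subtree, then the node.
At 34: go left to 9.
  At 9: go left to 35.
    At 35: go left to 8.
      At 8: go left to 25.
        At 25: go left to 16.
          16 is a leaf — visit 16.
        At 25: no right child.
        Visit 25.
      At 8: no right child.
      Visit 8.
    At 35: no right child.
    Visit 35.
  At 9: no right child.
  Visit 9.
At 34: no right child.
Visit 34.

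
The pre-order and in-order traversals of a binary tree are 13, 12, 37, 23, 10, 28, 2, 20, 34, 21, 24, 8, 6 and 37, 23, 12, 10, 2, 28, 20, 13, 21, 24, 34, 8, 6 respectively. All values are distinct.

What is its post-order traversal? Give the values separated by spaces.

23 37 2 20 28 10 12 24 21 6 8 34 13

The first element of pre-order is the root; it splits in-order into left and right subtrees.
Root 13: left subtree has 7 nodes {37, 23, 12, 10, 2, 28, 20}, right has 5 {21, 24, 34, 8, 6}.
  Root 12: left subtree has 2 nodes {37, 23}, right has 4 {10, 2, 28, 20}.
    Root 37: left subtree has 0 nodes { }, right has 1 {23}.
    Root 10: left subtree has 0 nodes { }, right has 3 {2, 28, 20}.
      Root 28: left subtree has 1 node {2}, right has 1 {20}.
  Root 34: left subtree has 2 nodes {21, 24}, right has 2 {8, 6}.
    Root 21: left subtree has 0 nodes { }, right has 1 {24}.
    Root 8: left subtree has 0 nodes { }, right has 1 {6}.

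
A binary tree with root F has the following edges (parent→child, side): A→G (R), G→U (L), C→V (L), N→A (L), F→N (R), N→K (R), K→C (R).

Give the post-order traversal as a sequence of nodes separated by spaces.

Post-order visits the left subtree, then the right subtree, then the node.
At F: no left child.
At F: go right to N.
  At N: go left to A.
    At A: no left child.
    At A: go right to G.
      At G: go left to U.
        U is a leaf — visit U.
      At G: no right child.
      Visit G.
    Visit A.
  At N: go right to K.
    At K: no left child.
    At K: go right to C.
      At C: go left to V.
        V is a leaf — visit V.
      At C: no right child.
      Visit C.
    Visit K.
  Visit N.
Visit F.

U G A V C K N F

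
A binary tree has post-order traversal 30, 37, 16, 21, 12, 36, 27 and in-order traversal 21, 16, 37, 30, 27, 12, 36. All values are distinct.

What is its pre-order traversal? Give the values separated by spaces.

27 21 16 37 30 36 12

The last element of post-order is the root; it splits in-order into left and right subtrees.
Root 27: left subtree has 4 nodes {21, 16, 37, 30}, right has 2 {12, 36}.
  Root 21: left subtree has 0 nodes { }, right has 3 {16, 37, 30}.
    Root 16: left subtree has 0 nodes { }, right has 2 {37, 30}.
      Root 37: left subtree has 0 nodes { }, right has 1 {30}.
  Root 36: left subtree has 1 node {12}, right has 0 { }.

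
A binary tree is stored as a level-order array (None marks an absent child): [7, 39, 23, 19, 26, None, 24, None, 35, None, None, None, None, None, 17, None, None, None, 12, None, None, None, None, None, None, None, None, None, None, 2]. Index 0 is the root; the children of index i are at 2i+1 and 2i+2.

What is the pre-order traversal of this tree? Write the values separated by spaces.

7 39 19 35 12 26 23 24 17 2

Pre-order visits the node, then its left subtree, then its right subtree.
Visit 7.
At 7: go left to 39.
  Visit 39.
  At 39: go left to 19.
    Visit 19.
    At 19: no left child.
    At 19: go right to 35.
      Visit 35.
      At 35: no left child.
      At 35: go right to 12.
        12 is a leaf — visit 12.
  At 39: go right to 26.
    26 is a leaf — visit 26.
At 7: go right to 23.
  Visit 23.
  At 23: no left child.
  At 23: go right to 24.
    Visit 24.
    At 24: no left child.
    At 24: go right to 17.
      Visit 17.
      At 17: go left to 2.
        2 is a leaf — visit 2.
      At 17: no right child.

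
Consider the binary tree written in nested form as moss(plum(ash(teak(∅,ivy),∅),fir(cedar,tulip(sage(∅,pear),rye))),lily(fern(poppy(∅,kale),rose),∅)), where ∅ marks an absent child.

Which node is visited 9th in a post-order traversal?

Post-order visits the left subtree, then the right subtree, then the node.
At moss: go left to plum.
  At plum: go left to ash.
    At ash: go left to teak.
      At teak: no left child.
      At teak: go right to ivy.
        ivy is a leaf — visit ivy.
      Visit teak.
    At ash: no right child.
    Visit ash.
  At plum: go right to fir.
    At fir: go left to cedar.
      cedar is a leaf — visit cedar.
    At fir: go right to tulip.
      At tulip: go left to sage.
        At sage: no left child.
        At sage: go right to pear.
          pear is a leaf — visit pear.
        Visit sage.
      At tulip: go right to rye.
        rye is a leaf — visit rye.
      Visit tulip.
    Visit fir.
  Visit plum.
At moss: go right to lily.
  At lily: go left to fern.
    At fern: go left to poppy.
      At poppy: no left child.
      At poppy: go right to kale.
        kale is a leaf — visit kale.
      Visit poppy.
    At fern: go right to rose.
      rose is a leaf — visit rose.
    Visit fern.
  At lily: no right child.
  Visit lily.
Visit moss.
Full post-order sequence: ivy, teak, ash, cedar, pear, sage, rye, tulip, fir, plum, kale, poppy, rose, fern, lily, moss.

fir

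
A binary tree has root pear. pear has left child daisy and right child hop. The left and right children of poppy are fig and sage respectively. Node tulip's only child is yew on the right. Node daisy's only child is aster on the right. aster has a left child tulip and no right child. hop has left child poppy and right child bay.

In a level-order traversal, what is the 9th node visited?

Level-order visits nodes level by level from the root, left to right within each level.
Level 0: pear
Level 1: daisy, hop
Level 2: aster, poppy, bay
Level 3: tulip, fig, sage
Level 4: yew
Full level-order sequence: pear, daisy, hop, aster, poppy, bay, tulip, fig, sage, yew.

sage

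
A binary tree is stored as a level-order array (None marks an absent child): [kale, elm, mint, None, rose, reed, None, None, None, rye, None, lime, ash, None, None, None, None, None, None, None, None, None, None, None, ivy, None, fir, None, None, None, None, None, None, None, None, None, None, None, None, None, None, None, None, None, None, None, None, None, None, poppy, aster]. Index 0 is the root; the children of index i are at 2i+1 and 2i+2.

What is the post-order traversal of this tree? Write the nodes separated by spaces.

Post-order visits the left subtree, then the right subtree, then the node.
At kale: go left to elm.
  At elm: no left child.
  At elm: go right to rose.
    At rose: go left to rye.
      rye is a leaf — visit rye.
    At rose: no right child.
    Visit rose.
  Visit elm.
At kale: go right to mint.
  At mint: go left to reed.
    At reed: go left to lime.
      At lime: no left child.
      At lime: go right to ivy.
        At ivy: go left to poppy.
          poppy is a leaf — visit poppy.
        At ivy: go right to aster.
          aster is a leaf — visit aster.
        Visit ivy.
      Visit lime.
    At reed: go right to ash.
      At ash: no left child.
      At ash: go right to fir.
        fir is a leaf — visit fir.
      Visit ash.
    Visit reed.
  At mint: no right child.
  Visit mint.
Visit kale.

rye rose elm poppy aster ivy lime fir ash reed mint kale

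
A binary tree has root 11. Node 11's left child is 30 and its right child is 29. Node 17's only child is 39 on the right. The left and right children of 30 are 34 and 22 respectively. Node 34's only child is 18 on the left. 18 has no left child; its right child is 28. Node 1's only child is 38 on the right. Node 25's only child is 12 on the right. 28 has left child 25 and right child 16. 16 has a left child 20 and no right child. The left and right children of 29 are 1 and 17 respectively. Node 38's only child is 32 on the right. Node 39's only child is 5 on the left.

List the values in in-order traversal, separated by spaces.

18 25 12 28 20 16 34 30 22 11 1 38 32 29 17 5 39

In-order visits the left subtree, then the node, then the right subtree.
At 11: go left to 30.
  At 30: go left to 34.
    At 34: go left to 18.
      At 18: no left child.
      Visit 18.
      At 18: go right to 28.
        At 28: go left to 25.
          At 25: no left child.
          Visit 25.
          At 25: go right to 12.
            12 is a leaf — visit 12.
        Visit 28.
        At 28: go right to 16.
          At 16: go left to 20.
            20 is a leaf — visit 20.
          Visit 16.
          At 16: no right child.
    Visit 34.
    At 34: no right child.
  Visit 30.
  At 30: go right to 22.
    22 is a leaf — visit 22.
Visit 11.
At 11: go right to 29.
  At 29: go left to 1.
    At 1: no left child.
    Visit 1.
    At 1: go right to 38.
      At 38: no left child.
      Visit 38.
      At 38: go right to 32.
        32 is a leaf — visit 32.
  Visit 29.
  At 29: go right to 17.
    At 17: no left child.
    Visit 17.
    At 17: go right to 39.
      At 39: go left to 5.
        5 is a leaf — visit 5.
      Visit 39.
      At 39: no right child.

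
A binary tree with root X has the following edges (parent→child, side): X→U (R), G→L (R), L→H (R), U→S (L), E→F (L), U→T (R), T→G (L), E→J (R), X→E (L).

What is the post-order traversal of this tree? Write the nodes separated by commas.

F, J, E, S, H, L, G, T, U, X

Post-order visits the left subtree, then the right subtree, then the node.
At X: go left to E.
  At E: go left to F.
    F is a leaf — visit F.
  At E: go right to J.
    J is a leaf — visit J.
  Visit E.
At X: go right to U.
  At U: go left to S.
    S is a leaf — visit S.
  At U: go right to T.
    At T: go left to G.
      At G: no left child.
      At G: go right to L.
        At L: no left child.
        At L: go right to H.
          H is a leaf — visit H.
        Visit L.
      Visit G.
    At T: no right child.
    Visit T.
  Visit U.
Visit X.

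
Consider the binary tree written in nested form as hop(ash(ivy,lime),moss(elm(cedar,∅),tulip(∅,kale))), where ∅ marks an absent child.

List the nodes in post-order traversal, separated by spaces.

Post-order visits the left subtree, then the right subtree, then the node.
At hop: go left to ash.
  At ash: go left to ivy.
    ivy is a leaf — visit ivy.
  At ash: go right to lime.
    lime is a leaf — visit lime.
  Visit ash.
At hop: go right to moss.
  At moss: go left to elm.
    At elm: go left to cedar.
      cedar is a leaf — visit cedar.
    At elm: no right child.
    Visit elm.
  At moss: go right to tulip.
    At tulip: no left child.
    At tulip: go right to kale.
      kale is a leaf — visit kale.
    Visit tulip.
  Visit moss.
Visit hop.

ivy lime ash cedar elm kale tulip moss hop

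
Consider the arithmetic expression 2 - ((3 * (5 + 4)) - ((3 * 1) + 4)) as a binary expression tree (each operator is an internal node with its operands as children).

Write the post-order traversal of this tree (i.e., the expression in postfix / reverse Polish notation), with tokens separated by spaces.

2 3 5 4 + * 3 1 * 4 + - -

Post-order on an expression tree gives postfix notation: for each operator, emit left operand, right operand, then the operator.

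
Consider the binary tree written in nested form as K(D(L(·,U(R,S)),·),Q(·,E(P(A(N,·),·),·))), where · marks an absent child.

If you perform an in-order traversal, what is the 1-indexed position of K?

In-order visits the left subtree, then the node, then the right subtree.
At K: go left to D.
  At D: go left to L.
    At L: no left child.
    Visit L.
    At L: go right to U.
      At U: go left to R.
        R is a leaf — visit R.
      Visit U.
      At U: go right to S.
        S is a leaf — visit S.
  Visit D.
  At D: no right child.
Visit K.
At K: go right to Q.
  At Q: no left child.
  Visit Q.
  At Q: go right to E.
    At E: go left to P.
      At P: go left to A.
        At A: go left to N.
          N is a leaf — visit N.
        Visit A.
        At A: no right child.
      Visit P.
      At P: no right child.
    Visit E.
    At E: no right child.
Full in-order sequence: L, R, U, S, D, K, Q, N, A, P, E.

6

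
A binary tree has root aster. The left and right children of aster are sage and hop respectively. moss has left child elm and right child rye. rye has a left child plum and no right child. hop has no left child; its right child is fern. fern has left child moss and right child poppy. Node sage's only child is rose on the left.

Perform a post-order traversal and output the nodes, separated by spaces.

Post-order visits the left subtree, then the right subtree, then the node.
At aster: go left to sage.
  At sage: go left to rose.
    rose is a leaf — visit rose.
  At sage: no right child.
  Visit sage.
At aster: go right to hop.
  At hop: no left child.
  At hop: go right to fern.
    At fern: go left to moss.
      At moss: go left to elm.
        elm is a leaf — visit elm.
      At moss: go right to rye.
        At rye: go left to plum.
          plum is a leaf — visit plum.
        At rye: no right child.
        Visit rye.
      Visit moss.
    At fern: go right to poppy.
      poppy is a leaf — visit poppy.
    Visit fern.
  Visit hop.
Visit aster.

rose sage elm plum rye moss poppy fern hop aster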